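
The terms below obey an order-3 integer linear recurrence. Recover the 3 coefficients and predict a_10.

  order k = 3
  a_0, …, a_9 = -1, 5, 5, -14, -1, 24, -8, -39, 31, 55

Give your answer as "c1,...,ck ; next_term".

-1,-2,-1 ; -78

  a_3 = -1·5 + -2·5 + -1·-1 = -14
  a_4 = -1·-14 + -2·5 + -1·5 = -1
  a_5 = -1·-1 + -2·-14 + -1·5 = 24
  a_6 = -1·24 + -2·-1 + -1·-14 = -8
  a_7 = -1·-8 + -2·24 + -1·-1 = -39
  a_8 = -1·-39 + -2·-8 + -1·24 = 31
  a_9 = -1·31 + -2·-39 + -1·-8 = 55
  a_10 = -1·55 + -2·31 + -1·-39 = -78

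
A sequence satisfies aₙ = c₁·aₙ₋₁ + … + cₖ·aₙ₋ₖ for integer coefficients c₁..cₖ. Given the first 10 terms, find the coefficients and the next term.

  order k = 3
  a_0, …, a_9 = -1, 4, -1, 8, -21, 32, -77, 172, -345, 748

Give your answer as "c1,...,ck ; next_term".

-1,1,-3 ; -1609

  a_3 = -1·-1 + 1·4 + -3·-1 = 8
  a_4 = -1·8 + 1·-1 + -3·4 = -21
  a_5 = -1·-21 + 1·8 + -3·-1 = 32
  a_6 = -1·32 + 1·-21 + -3·8 = -77
  a_7 = -1·-77 + 1·32 + -3·-21 = 172
  a_8 = -1·172 + 1·-77 + -3·32 = -345
  a_9 = -1·-345 + 1·172 + -3·-77 = 748
  a_10 = -1·748 + 1·-345 + -3·172 = -1609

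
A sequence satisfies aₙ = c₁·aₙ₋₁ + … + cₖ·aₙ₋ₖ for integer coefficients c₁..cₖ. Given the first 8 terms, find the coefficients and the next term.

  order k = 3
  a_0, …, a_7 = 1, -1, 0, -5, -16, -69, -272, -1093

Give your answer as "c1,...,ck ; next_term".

  a_3 = 4·0 + 1·-1 + -4·1 = -5
  a_4 = 4·-5 + 1·0 + -4·-1 = -16
  a_5 = 4·-16 + 1·-5 + -4·0 = -69
  a_6 = 4·-69 + 1·-16 + -4·-5 = -272
  a_7 = 4·-272 + 1·-69 + -4·-16 = -1093
  a_8 = 4·-1093 + 1·-272 + -4·-69 = -4368

4,1,-4 ; -4368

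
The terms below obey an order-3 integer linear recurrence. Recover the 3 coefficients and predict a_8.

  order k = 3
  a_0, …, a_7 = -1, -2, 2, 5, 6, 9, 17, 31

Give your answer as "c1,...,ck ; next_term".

  a_3 = 2·2 + -1·-2 + 1·-1 = 5
  a_4 = 2·5 + -1·2 + 1·-2 = 6
  a_5 = 2·6 + -1·5 + 1·2 = 9
  a_6 = 2·9 + -1·6 + 1·5 = 17
  a_7 = 2·17 + -1·9 + 1·6 = 31
  a_8 = 2·31 + -1·17 + 1·9 = 54

2,-1,1 ; 54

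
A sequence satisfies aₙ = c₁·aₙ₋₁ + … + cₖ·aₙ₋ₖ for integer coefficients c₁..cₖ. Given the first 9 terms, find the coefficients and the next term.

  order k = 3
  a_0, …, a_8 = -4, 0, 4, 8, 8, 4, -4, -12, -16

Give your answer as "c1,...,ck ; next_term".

1,0,-1 ; -12

  a_3 = 1·4 + 0·0 + -1·-4 = 8
  a_4 = 1·8 + 0·4 + -1·0 = 8
  a_5 = 1·8 + 0·8 + -1·4 = 4
  a_6 = 1·4 + 0·8 + -1·8 = -4
  a_7 = 1·-4 + 0·4 + -1·8 = -12
  a_8 = 1·-12 + 0·-4 + -1·4 = -16
  a_9 = 1·-16 + 0·-12 + -1·-4 = -12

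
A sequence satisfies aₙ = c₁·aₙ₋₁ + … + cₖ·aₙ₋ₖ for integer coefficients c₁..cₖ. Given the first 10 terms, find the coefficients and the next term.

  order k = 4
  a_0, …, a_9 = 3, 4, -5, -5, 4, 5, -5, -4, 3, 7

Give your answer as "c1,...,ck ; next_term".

-1,0,-1,1 ; -8

  a_4 = -1·-5 + 0·-5 + -1·4 + 1·3 = 4
  a_5 = -1·4 + 0·-5 + -1·-5 + 1·4 = 5
  a_6 = -1·5 + 0·4 + -1·-5 + 1·-5 = -5
  a_7 = -1·-5 + 0·5 + -1·4 + 1·-5 = -4
  a_8 = -1·-4 + 0·-5 + -1·5 + 1·4 = 3
  a_9 = -1·3 + 0·-4 + -1·-5 + 1·5 = 7
  a_10 = -1·7 + 0·3 + -1·-4 + 1·-5 = -8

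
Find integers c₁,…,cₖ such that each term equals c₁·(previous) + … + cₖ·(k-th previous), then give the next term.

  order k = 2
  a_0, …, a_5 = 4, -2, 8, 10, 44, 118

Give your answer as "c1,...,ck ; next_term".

2,3 ; 368

  a_2 = 2·-2 + 3·4 = 8
  a_3 = 2·8 + 3·-2 = 10
  a_4 = 2·10 + 3·8 = 44
  a_5 = 2·44 + 3·10 = 118
  a_6 = 2·118 + 3·44 = 368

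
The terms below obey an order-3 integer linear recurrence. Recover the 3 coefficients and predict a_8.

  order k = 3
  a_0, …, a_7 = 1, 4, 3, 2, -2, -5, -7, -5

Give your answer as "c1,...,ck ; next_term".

1,0,-1 ; 0

  a_3 = 1·3 + 0·4 + -1·1 = 2
  a_4 = 1·2 + 0·3 + -1·4 = -2
  a_5 = 1·-2 + 0·2 + -1·3 = -5
  a_6 = 1·-5 + 0·-2 + -1·2 = -7
  a_7 = 1·-7 + 0·-5 + -1·-2 = -5
  a_8 = 1·-5 + 0·-7 + -1·-5 = 0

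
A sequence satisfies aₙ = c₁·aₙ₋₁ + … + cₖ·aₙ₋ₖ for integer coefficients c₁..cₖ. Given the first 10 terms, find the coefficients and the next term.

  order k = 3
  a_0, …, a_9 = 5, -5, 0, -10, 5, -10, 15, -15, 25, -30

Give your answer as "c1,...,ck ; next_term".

  a_3 = 0·0 + 1·-5 + -1·5 = -10
  a_4 = 0·-10 + 1·0 + -1·-5 = 5
  a_5 = 0·5 + 1·-10 + -1·0 = -10
  a_6 = 0·-10 + 1·5 + -1·-10 = 15
  a_7 = 0·15 + 1·-10 + -1·5 = -15
  a_8 = 0·-15 + 1·15 + -1·-10 = 25
  a_9 = 0·25 + 1·-15 + -1·15 = -30
  a_10 = 0·-30 + 1·25 + -1·-15 = 40

0,1,-1 ; 40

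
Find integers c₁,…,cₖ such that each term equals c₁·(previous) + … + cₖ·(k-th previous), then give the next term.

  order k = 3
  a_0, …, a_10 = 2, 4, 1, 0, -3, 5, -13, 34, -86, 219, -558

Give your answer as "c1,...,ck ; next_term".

-2,1,-1 ; 1421

  a_3 = -2·1 + 1·4 + -1·2 = 0
  a_4 = -2·0 + 1·1 + -1·4 = -3
  a_5 = -2·-3 + 1·0 + -1·1 = 5
  a_6 = -2·5 + 1·-3 + -1·0 = -13
  a_7 = -2·-13 + 1·5 + -1·-3 = 34
  a_8 = -2·34 + 1·-13 + -1·5 = -86
  a_9 = -2·-86 + 1·34 + -1·-13 = 219
  a_10 = -2·219 + 1·-86 + -1·34 = -558
  a_11 = -2·-558 + 1·219 + -1·-86 = 1421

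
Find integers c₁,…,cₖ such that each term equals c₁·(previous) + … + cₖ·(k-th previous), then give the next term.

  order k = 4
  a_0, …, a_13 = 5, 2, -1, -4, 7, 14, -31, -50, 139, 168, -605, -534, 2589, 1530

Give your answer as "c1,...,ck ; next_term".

-1,-4,-3,1 ; -10889

  a_4 = -1·-4 + -4·-1 + -3·2 + 1·5 = 7
  a_5 = -1·7 + -4·-4 + -3·-1 + 1·2 = 14
  a_6 = -1·14 + -4·7 + -3·-4 + 1·-1 = -31
  a_7 = -1·-31 + -4·14 + -3·7 + 1·-4 = -50
  a_8 = -1·-50 + -4·-31 + -3·14 + 1·7 = 139
  a_9 = -1·139 + -4·-50 + -3·-31 + 1·14 = 168
  a_10 = -1·168 + -4·139 + -3·-50 + 1·-31 = -605
  a_11 = -1·-605 + -4·168 + -3·139 + 1·-50 = -534
  a_12 = -1·-534 + -4·-605 + -3·168 + 1·139 = 2589
  a_13 = -1·2589 + -4·-534 + -3·-605 + 1·168 = 1530
  a_14 = -1·1530 + -4·2589 + -3·-534 + 1·-605 = -10889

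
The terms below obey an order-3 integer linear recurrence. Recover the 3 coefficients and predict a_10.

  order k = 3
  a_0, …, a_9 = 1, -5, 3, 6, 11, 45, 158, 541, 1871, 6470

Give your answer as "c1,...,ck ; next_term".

  a_3 = 3·3 + 1·-5 + 2·1 = 6
  a_4 = 3·6 + 1·3 + 2·-5 = 11
  a_5 = 3·11 + 1·6 + 2·3 = 45
  a_6 = 3·45 + 1·11 + 2·6 = 158
  a_7 = 3·158 + 1·45 + 2·11 = 541
  a_8 = 3·541 + 1·158 + 2·45 = 1871
  a_9 = 3·1871 + 1·541 + 2·158 = 6470
  a_10 = 3·6470 + 1·1871 + 2·541 = 22363

3,1,2 ; 22363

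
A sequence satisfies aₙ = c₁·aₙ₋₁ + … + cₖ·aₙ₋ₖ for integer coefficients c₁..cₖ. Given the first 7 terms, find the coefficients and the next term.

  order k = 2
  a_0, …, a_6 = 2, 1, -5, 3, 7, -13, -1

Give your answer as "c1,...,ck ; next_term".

-1,-2 ; 27

  a_2 = -1·1 + -2·2 = -5
  a_3 = -1·-5 + -2·1 = 3
  a_4 = -1·3 + -2·-5 = 7
  a_5 = -1·7 + -2·3 = -13
  a_6 = -1·-13 + -2·7 = -1
  a_7 = -1·-1 + -2·-13 = 27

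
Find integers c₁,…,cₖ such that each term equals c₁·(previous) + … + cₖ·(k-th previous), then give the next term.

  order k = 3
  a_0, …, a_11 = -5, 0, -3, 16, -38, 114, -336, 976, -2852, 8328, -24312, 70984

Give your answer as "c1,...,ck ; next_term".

  a_3 = -2·-3 + 2·0 + -2·-5 = 16
  a_4 = -2·16 + 2·-3 + -2·0 = -38
  a_5 = -2·-38 + 2·16 + -2·-3 = 114
  a_6 = -2·114 + 2·-38 + -2·16 = -336
  a_7 = -2·-336 + 2·114 + -2·-38 = 976
  a_8 = -2·976 + 2·-336 + -2·114 = -2852
  a_9 = -2·-2852 + 2·976 + -2·-336 = 8328
  a_10 = -2·8328 + 2·-2852 + -2·976 = -24312
  a_11 = -2·-24312 + 2·8328 + -2·-2852 = 70984
  a_12 = -2·70984 + 2·-24312 + -2·8328 = -207248

-2,2,-2 ; -207248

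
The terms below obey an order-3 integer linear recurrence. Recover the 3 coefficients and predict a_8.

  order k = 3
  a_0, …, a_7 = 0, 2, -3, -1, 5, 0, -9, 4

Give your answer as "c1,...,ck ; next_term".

-1,-2,-1 ; 14

  a_3 = -1·-3 + -2·2 + -1·0 = -1
  a_4 = -1·-1 + -2·-3 + -1·2 = 5
  a_5 = -1·5 + -2·-1 + -1·-3 = 0
  a_6 = -1·0 + -2·5 + -1·-1 = -9
  a_7 = -1·-9 + -2·0 + -1·5 = 4
  a_8 = -1·4 + -2·-9 + -1·0 = 14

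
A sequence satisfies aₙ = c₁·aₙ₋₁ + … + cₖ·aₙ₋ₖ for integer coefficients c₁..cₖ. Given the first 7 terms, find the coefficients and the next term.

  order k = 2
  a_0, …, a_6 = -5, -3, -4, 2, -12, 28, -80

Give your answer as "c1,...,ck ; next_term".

-2,2 ; 216

  a_2 = -2·-3 + 2·-5 = -4
  a_3 = -2·-4 + 2·-3 = 2
  a_4 = -2·2 + 2·-4 = -12
  a_5 = -2·-12 + 2·2 = 28
  a_6 = -2·28 + 2·-12 = -80
  a_7 = -2·-80 + 2·28 = 216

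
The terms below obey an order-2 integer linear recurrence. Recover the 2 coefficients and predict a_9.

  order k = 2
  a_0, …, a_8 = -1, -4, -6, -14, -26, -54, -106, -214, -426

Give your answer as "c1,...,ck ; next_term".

1,2 ; -854

  a_2 = 1·-4 + 2·-1 = -6
  a_3 = 1·-6 + 2·-4 = -14
  a_4 = 1·-14 + 2·-6 = -26
  a_5 = 1·-26 + 2·-14 = -54
  a_6 = 1·-54 + 2·-26 = -106
  a_7 = 1·-106 + 2·-54 = -214
  a_8 = 1·-214 + 2·-106 = -426
  a_9 = 1·-426 + 2·-214 = -854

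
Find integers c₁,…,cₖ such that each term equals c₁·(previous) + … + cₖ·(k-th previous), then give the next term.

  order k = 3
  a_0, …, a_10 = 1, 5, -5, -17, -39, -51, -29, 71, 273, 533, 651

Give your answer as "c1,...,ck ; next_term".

2,-1,-2 ; 223

  a_3 = 2·-5 + -1·5 + -2·1 = -17
  a_4 = 2·-17 + -1·-5 + -2·5 = -39
  a_5 = 2·-39 + -1·-17 + -2·-5 = -51
  a_6 = 2·-51 + -1·-39 + -2·-17 = -29
  a_7 = 2·-29 + -1·-51 + -2·-39 = 71
  a_8 = 2·71 + -1·-29 + -2·-51 = 273
  a_9 = 2·273 + -1·71 + -2·-29 = 533
  a_10 = 2·533 + -1·273 + -2·71 = 651
  a_11 = 2·651 + -1·533 + -2·273 = 223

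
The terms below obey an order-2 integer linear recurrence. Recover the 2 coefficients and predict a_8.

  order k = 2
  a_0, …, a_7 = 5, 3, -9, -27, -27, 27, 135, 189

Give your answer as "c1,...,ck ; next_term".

  a_2 = 2·3 + -3·5 = -9
  a_3 = 2·-9 + -3·3 = -27
  a_4 = 2·-27 + -3·-9 = -27
  a_5 = 2·-27 + -3·-27 = 27
  a_6 = 2·27 + -3·-27 = 135
  a_7 = 2·135 + -3·27 = 189
  a_8 = 2·189 + -3·135 = -27

2,-3 ; -27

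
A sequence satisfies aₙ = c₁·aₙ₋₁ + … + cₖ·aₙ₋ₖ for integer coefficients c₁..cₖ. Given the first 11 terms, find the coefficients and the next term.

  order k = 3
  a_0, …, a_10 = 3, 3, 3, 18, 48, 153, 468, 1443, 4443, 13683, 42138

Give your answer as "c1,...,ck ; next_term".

  a_3 = 2·3 + 3·3 + 1·3 = 18
  a_4 = 2·18 + 3·3 + 1·3 = 48
  a_5 = 2·48 + 3·18 + 1·3 = 153
  a_6 = 2·153 + 3·48 + 1·18 = 468
  a_7 = 2·468 + 3·153 + 1·48 = 1443
  a_8 = 2·1443 + 3·468 + 1·153 = 4443
  a_9 = 2·4443 + 3·1443 + 1·468 = 13683
  a_10 = 2·13683 + 3·4443 + 1·1443 = 42138
  a_11 = 2·42138 + 3·13683 + 1·4443 = 129768

2,3,1 ; 129768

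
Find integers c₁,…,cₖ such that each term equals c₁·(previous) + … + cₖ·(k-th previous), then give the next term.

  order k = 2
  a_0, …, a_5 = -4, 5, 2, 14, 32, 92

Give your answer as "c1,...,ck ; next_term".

2,2 ; 248

  a_2 = 2·5 + 2·-4 = 2
  a_3 = 2·2 + 2·5 = 14
  a_4 = 2·14 + 2·2 = 32
  a_5 = 2·32 + 2·14 = 92
  a_6 = 2·92 + 2·32 = 248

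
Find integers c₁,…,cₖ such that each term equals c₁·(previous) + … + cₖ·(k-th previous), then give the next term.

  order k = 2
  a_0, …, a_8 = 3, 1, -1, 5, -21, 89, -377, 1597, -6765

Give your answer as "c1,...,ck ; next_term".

  a_2 = -4·1 + 1·3 = -1
  a_3 = -4·-1 + 1·1 = 5
  a_4 = -4·5 + 1·-1 = -21
  a_5 = -4·-21 + 1·5 = 89
  a_6 = -4·89 + 1·-21 = -377
  a_7 = -4·-377 + 1·89 = 1597
  a_8 = -4·1597 + 1·-377 = -6765
  a_9 = -4·-6765 + 1·1597 = 28657

-4,1 ; 28657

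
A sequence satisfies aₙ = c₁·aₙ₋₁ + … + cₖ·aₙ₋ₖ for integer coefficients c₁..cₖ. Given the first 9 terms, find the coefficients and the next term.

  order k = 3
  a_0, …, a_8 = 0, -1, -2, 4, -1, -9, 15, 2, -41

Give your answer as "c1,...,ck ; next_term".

  a_3 = -1·-2 + -2·-1 + 1·0 = 4
  a_4 = -1·4 + -2·-2 + 1·-1 = -1
  a_5 = -1·-1 + -2·4 + 1·-2 = -9
  a_6 = -1·-9 + -2·-1 + 1·4 = 15
  a_7 = -1·15 + -2·-9 + 1·-1 = 2
  a_8 = -1·2 + -2·15 + 1·-9 = -41
  a_9 = -1·-41 + -2·2 + 1·15 = 52

-1,-2,1 ; 52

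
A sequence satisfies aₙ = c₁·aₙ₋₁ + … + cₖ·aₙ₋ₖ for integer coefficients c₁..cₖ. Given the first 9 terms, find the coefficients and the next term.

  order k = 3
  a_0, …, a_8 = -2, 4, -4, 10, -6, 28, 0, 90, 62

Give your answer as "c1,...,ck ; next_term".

1,3,-1 ; 332

  a_3 = 1·-4 + 3·4 + -1·-2 = 10
  a_4 = 1·10 + 3·-4 + -1·4 = -6
  a_5 = 1·-6 + 3·10 + -1·-4 = 28
  a_6 = 1·28 + 3·-6 + -1·10 = 0
  a_7 = 1·0 + 3·28 + -1·-6 = 90
  a_8 = 1·90 + 3·0 + -1·28 = 62
  a_9 = 1·62 + 3·90 + -1·0 = 332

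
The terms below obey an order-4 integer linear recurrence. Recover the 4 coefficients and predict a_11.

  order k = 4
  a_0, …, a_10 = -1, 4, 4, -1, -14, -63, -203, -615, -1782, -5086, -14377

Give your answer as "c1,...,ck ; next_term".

3,1,-4,-1 ; -40474

  a_4 = 3·-1 + 1·4 + -4·4 + -1·-1 = -14
  a_5 = 3·-14 + 1·-1 + -4·4 + -1·4 = -63
  a_6 = 3·-63 + 1·-14 + -4·-1 + -1·4 = -203
  a_7 = 3·-203 + 1·-63 + -4·-14 + -1·-1 = -615
  a_8 = 3·-615 + 1·-203 + -4·-63 + -1·-14 = -1782
  a_9 = 3·-1782 + 1·-615 + -4·-203 + -1·-63 = -5086
  a_10 = 3·-5086 + 1·-1782 + -4·-615 + -1·-203 = -14377
  a_11 = 3·-14377 + 1·-5086 + -4·-1782 + -1·-615 = -40474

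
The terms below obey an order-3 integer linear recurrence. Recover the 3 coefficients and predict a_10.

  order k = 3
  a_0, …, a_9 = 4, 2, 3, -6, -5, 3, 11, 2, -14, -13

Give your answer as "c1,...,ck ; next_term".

0,-1,-1 ; 12

  a_3 = 0·3 + -1·2 + -1·4 = -6
  a_4 = 0·-6 + -1·3 + -1·2 = -5
  a_5 = 0·-5 + -1·-6 + -1·3 = 3
  a_6 = 0·3 + -1·-5 + -1·-6 = 11
  a_7 = 0·11 + -1·3 + -1·-5 = 2
  a_8 = 0·2 + -1·11 + -1·3 = -14
  a_9 = 0·-14 + -1·2 + -1·11 = -13
  a_10 = 0·-13 + -1·-14 + -1·2 = 12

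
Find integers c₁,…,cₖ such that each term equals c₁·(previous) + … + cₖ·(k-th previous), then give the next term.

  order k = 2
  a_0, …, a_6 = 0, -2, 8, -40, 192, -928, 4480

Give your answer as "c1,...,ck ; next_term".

  a_2 = -4·-2 + 4·0 = 8
  a_3 = -4·8 + 4·-2 = -40
  a_4 = -4·-40 + 4·8 = 192
  a_5 = -4·192 + 4·-40 = -928
  a_6 = -4·-928 + 4·192 = 4480
  a_7 = -4·4480 + 4·-928 = -21632

-4,4 ; -21632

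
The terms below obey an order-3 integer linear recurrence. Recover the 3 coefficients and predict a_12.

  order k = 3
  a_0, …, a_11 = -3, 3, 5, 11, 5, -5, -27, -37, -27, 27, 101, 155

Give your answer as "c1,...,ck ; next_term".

1,0,-2 ; 101

  a_3 = 1·5 + 0·3 + -2·-3 = 11
  a_4 = 1·11 + 0·5 + -2·3 = 5
  a_5 = 1·5 + 0·11 + -2·5 = -5
  a_6 = 1·-5 + 0·5 + -2·11 = -27
  a_7 = 1·-27 + 0·-5 + -2·5 = -37
  a_8 = 1·-37 + 0·-27 + -2·-5 = -27
  a_9 = 1·-27 + 0·-37 + -2·-27 = 27
  a_10 = 1·27 + 0·-27 + -2·-37 = 101
  a_11 = 1·101 + 0·27 + -2·-27 = 155
  a_12 = 1·155 + 0·101 + -2·27 = 101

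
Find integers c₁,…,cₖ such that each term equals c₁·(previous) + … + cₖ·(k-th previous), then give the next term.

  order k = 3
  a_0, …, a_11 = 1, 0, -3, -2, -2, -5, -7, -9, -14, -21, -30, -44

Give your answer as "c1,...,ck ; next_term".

1,0,1 ; -65

  a_3 = 1·-3 + 0·0 + 1·1 = -2
  a_4 = 1·-2 + 0·-3 + 1·0 = -2
  a_5 = 1·-2 + 0·-2 + 1·-3 = -5
  a_6 = 1·-5 + 0·-2 + 1·-2 = -7
  a_7 = 1·-7 + 0·-5 + 1·-2 = -9
  a_8 = 1·-9 + 0·-7 + 1·-5 = -14
  a_9 = 1·-14 + 0·-9 + 1·-7 = -21
  a_10 = 1·-21 + 0·-14 + 1·-9 = -30
  a_11 = 1·-30 + 0·-21 + 1·-14 = -44
  a_12 = 1·-44 + 0·-30 + 1·-21 = -65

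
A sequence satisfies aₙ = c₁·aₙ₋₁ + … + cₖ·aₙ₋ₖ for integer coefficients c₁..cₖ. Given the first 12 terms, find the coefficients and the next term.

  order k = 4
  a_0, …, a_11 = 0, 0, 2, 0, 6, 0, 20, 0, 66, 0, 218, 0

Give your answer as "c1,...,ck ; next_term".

0,3,0,1 ; 720

  a_4 = 0·0 + 3·2 + 0·0 + 1·0 = 6
  a_5 = 0·6 + 3·0 + 0·2 + 1·0 = 0
  a_6 = 0·0 + 3·6 + 0·0 + 1·2 = 20
  a_7 = 0·20 + 3·0 + 0·6 + 1·0 = 0
  a_8 = 0·0 + 3·20 + 0·0 + 1·6 = 66
  a_9 = 0·66 + 3·0 + 0·20 + 1·0 = 0
  a_10 = 0·0 + 3·66 + 0·0 + 1·20 = 218
  a_11 = 0·218 + 3·0 + 0·66 + 1·0 = 0
  a_12 = 0·0 + 3·218 + 0·0 + 1·66 = 720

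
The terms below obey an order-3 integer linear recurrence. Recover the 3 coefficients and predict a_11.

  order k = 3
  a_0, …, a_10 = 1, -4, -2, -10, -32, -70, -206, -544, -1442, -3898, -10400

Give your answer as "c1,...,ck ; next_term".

  a_3 = 1·-2 + 3·-4 + 4·1 = -10
  a_4 = 1·-10 + 3·-2 + 4·-4 = -32
  a_5 = 1·-32 + 3·-10 + 4·-2 = -70
  a_6 = 1·-70 + 3·-32 + 4·-10 = -206
  a_7 = 1·-206 + 3·-70 + 4·-32 = -544
  a_8 = 1·-544 + 3·-206 + 4·-70 = -1442
  a_9 = 1·-1442 + 3·-544 + 4·-206 = -3898
  a_10 = 1·-3898 + 3·-1442 + 4·-544 = -10400
  a_11 = 1·-10400 + 3·-3898 + 4·-1442 = -27862

1,3,4 ; -27862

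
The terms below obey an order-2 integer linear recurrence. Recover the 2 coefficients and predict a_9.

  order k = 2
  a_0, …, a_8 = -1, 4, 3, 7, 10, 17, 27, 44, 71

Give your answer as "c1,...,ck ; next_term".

1,1 ; 115

  a_2 = 1·4 + 1·-1 = 3
  a_3 = 1·3 + 1·4 = 7
  a_4 = 1·7 + 1·3 = 10
  a_5 = 1·10 + 1·7 = 17
  a_6 = 1·17 + 1·10 = 27
  a_7 = 1·27 + 1·17 = 44
  a_8 = 1·44 + 1·27 = 71
  a_9 = 1·71 + 1·44 = 115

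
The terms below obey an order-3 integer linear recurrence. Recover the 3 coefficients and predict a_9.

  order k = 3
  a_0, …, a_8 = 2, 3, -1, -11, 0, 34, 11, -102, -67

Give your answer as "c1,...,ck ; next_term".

0,-3,-1 ; 295

  a_3 = 0·-1 + -3·3 + -1·2 = -11
  a_4 = 0·-11 + -3·-1 + -1·3 = 0
  a_5 = 0·0 + -3·-11 + -1·-1 = 34
  a_6 = 0·34 + -3·0 + -1·-11 = 11
  a_7 = 0·11 + -3·34 + -1·0 = -102
  a_8 = 0·-102 + -3·11 + -1·34 = -67
  a_9 = 0·-67 + -3·-102 + -1·11 = 295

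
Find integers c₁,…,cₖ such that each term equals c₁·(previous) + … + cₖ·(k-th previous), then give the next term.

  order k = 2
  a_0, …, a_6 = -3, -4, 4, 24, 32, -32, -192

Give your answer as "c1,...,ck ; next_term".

  a_2 = 2·-4 + -4·-3 = 4
  a_3 = 2·4 + -4·-4 = 24
  a_4 = 2·24 + -4·4 = 32
  a_5 = 2·32 + -4·24 = -32
  a_6 = 2·-32 + -4·32 = -192
  a_7 = 2·-192 + -4·-32 = -256

2,-4 ; -256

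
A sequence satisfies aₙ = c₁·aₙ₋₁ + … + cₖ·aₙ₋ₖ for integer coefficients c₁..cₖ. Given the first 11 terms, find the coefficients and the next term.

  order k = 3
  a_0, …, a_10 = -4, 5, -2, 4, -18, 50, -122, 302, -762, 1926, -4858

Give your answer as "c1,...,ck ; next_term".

  a_3 = -3·-2 + -2·5 + -2·-4 = 4
  a_4 = -3·4 + -2·-2 + -2·5 = -18
  a_5 = -3·-18 + -2·4 + -2·-2 = 50
  a_6 = -3·50 + -2·-18 + -2·4 = -122
  a_7 = -3·-122 + -2·50 + -2·-18 = 302
  a_8 = -3·302 + -2·-122 + -2·50 = -762
  a_9 = -3·-762 + -2·302 + -2·-122 = 1926
  a_10 = -3·1926 + -2·-762 + -2·302 = -4858
  a_11 = -3·-4858 + -2·1926 + -2·-762 = 12246

-3,-2,-2 ; 12246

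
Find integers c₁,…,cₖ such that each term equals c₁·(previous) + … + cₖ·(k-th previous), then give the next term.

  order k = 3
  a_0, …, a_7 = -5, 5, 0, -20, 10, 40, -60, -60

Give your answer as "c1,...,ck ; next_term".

  a_3 = 0·0 + -2·5 + 2·-5 = -20
  a_4 = 0·-20 + -2·0 + 2·5 = 10
  a_5 = 0·10 + -2·-20 + 2·0 = 40
  a_6 = 0·40 + -2·10 + 2·-20 = -60
  a_7 = 0·-60 + -2·40 + 2·10 = -60
  a_8 = 0·-60 + -2·-60 + 2·40 = 200

0,-2,2 ; 200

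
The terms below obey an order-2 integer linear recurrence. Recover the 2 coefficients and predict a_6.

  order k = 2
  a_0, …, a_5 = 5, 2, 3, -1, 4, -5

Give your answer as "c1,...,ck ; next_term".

  a_2 = -1·2 + 1·5 = 3
  a_3 = -1·3 + 1·2 = -1
  a_4 = -1·-1 + 1·3 = 4
  a_5 = -1·4 + 1·-1 = -5
  a_6 = -1·-5 + 1·4 = 9

-1,1 ; 9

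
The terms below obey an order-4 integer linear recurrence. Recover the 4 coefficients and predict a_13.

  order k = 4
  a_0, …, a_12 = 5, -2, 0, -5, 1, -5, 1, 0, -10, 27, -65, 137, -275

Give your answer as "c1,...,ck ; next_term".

-2,1,2,-1 ; 530

  a_4 = -2·-5 + 1·0 + 2·-2 + -1·5 = 1
  a_5 = -2·1 + 1·-5 + 2·0 + -1·-2 = -5
  a_6 = -2·-5 + 1·1 + 2·-5 + -1·0 = 1
  a_7 = -2·1 + 1·-5 + 2·1 + -1·-5 = 0
  a_8 = -2·0 + 1·1 + 2·-5 + -1·1 = -10
  a_9 = -2·-10 + 1·0 + 2·1 + -1·-5 = 27
  a_10 = -2·27 + 1·-10 + 2·0 + -1·1 = -65
  a_11 = -2·-65 + 1·27 + 2·-10 + -1·0 = 137
  a_12 = -2·137 + 1·-65 + 2·27 + -1·-10 = -275
  a_13 = -2·-275 + 1·137 + 2·-65 + -1·27 = 530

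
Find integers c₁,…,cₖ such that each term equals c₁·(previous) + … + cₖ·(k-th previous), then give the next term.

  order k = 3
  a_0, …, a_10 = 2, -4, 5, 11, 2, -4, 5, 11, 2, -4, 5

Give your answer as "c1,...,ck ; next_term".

1,-1,1 ; 11

  a_3 = 1·5 + -1·-4 + 1·2 = 11
  a_4 = 1·11 + -1·5 + 1·-4 = 2
  a_5 = 1·2 + -1·11 + 1·5 = -4
  a_6 = 1·-4 + -1·2 + 1·11 = 5
  a_7 = 1·5 + -1·-4 + 1·2 = 11
  a_8 = 1·11 + -1·5 + 1·-4 = 2
  a_9 = 1·2 + -1·11 + 1·5 = -4
  a_10 = 1·-4 + -1·2 + 1·11 = 5
  a_11 = 1·5 + -1·-4 + 1·2 = 11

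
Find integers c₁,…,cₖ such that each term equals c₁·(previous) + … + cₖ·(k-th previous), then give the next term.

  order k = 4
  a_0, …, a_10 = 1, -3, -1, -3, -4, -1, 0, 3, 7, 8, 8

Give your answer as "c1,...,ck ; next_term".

1,0,0,-1 ; 5

  a_4 = 1·-3 + 0·-1 + 0·-3 + -1·1 = -4
  a_5 = 1·-4 + 0·-3 + 0·-1 + -1·-3 = -1
  a_6 = 1·-1 + 0·-4 + 0·-3 + -1·-1 = 0
  a_7 = 1·0 + 0·-1 + 0·-4 + -1·-3 = 3
  a_8 = 1·3 + 0·0 + 0·-1 + -1·-4 = 7
  a_9 = 1·7 + 0·3 + 0·0 + -1·-1 = 8
  a_10 = 1·8 + 0·7 + 0·3 + -1·0 = 8
  a_11 = 1·8 + 0·8 + 0·7 + -1·3 = 5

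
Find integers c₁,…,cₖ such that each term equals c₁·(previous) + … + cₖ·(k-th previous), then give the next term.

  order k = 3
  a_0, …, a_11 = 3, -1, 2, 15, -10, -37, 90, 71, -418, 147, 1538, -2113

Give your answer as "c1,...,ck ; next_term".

  a_3 = 0·2 + -3·-1 + 4·3 = 15
  a_4 = 0·15 + -3·2 + 4·-1 = -10
  a_5 = 0·-10 + -3·15 + 4·2 = -37
  a_6 = 0·-37 + -3·-10 + 4·15 = 90
  a_7 = 0·90 + -3·-37 + 4·-10 = 71
  a_8 = 0·71 + -3·90 + 4·-37 = -418
  a_9 = 0·-418 + -3·71 + 4·90 = 147
  a_10 = 0·147 + -3·-418 + 4·71 = 1538
  a_11 = 0·1538 + -3·147 + 4·-418 = -2113
  a_12 = 0·-2113 + -3·1538 + 4·147 = -4026

0,-3,4 ; -4026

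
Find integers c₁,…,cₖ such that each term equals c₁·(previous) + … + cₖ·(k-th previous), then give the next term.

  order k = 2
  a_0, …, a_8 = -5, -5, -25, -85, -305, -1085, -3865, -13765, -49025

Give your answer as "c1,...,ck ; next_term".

  a_2 = 3·-5 + 2·-5 = -25
  a_3 = 3·-25 + 2·-5 = -85
  a_4 = 3·-85 + 2·-25 = -305
  a_5 = 3·-305 + 2·-85 = -1085
  a_6 = 3·-1085 + 2·-305 = -3865
  a_7 = 3·-3865 + 2·-1085 = -13765
  a_8 = 3·-13765 + 2·-3865 = -49025
  a_9 = 3·-49025 + 2·-13765 = -174605

3,2 ; -174605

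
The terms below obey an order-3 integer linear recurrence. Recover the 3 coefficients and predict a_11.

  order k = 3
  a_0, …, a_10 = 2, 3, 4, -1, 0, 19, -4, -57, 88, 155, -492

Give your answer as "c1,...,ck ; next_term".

  a_3 = 0·4 + -3·3 + 4·2 = -1
  a_4 = 0·-1 + -3·4 + 4·3 = 0
  a_5 = 0·0 + -3·-1 + 4·4 = 19
  a_6 = 0·19 + -3·0 + 4·-1 = -4
  a_7 = 0·-4 + -3·19 + 4·0 = -57
  a_8 = 0·-57 + -3·-4 + 4·19 = 88
  a_9 = 0·88 + -3·-57 + 4·-4 = 155
  a_10 = 0·155 + -3·88 + 4·-57 = -492
  a_11 = 0·-492 + -3·155 + 4·88 = -113

0,-3,4 ; -113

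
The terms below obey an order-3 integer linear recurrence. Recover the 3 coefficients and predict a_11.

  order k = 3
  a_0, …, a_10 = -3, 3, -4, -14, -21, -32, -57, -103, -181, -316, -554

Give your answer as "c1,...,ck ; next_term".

  a_3 = 2·-4 + -1·3 + 1·-3 = -14
  a_4 = 2·-14 + -1·-4 + 1·3 = -21
  a_5 = 2·-21 + -1·-14 + 1·-4 = -32
  a_6 = 2·-32 + -1·-21 + 1·-14 = -57
  a_7 = 2·-57 + -1·-32 + 1·-21 = -103
  a_8 = 2·-103 + -1·-57 + 1·-32 = -181
  a_9 = 2·-181 + -1·-103 + 1·-57 = -316
  a_10 = 2·-316 + -1·-181 + 1·-103 = -554
  a_11 = 2·-554 + -1·-316 + 1·-181 = -973

2,-1,1 ; -973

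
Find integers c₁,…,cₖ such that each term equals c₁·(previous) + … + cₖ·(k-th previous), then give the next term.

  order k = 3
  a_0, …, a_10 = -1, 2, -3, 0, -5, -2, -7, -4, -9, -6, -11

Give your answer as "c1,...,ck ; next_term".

  a_3 = 1·-3 + 1·2 + -1·-1 = 0
  a_4 = 1·0 + 1·-3 + -1·2 = -5
  a_5 = 1·-5 + 1·0 + -1·-3 = -2
  a_6 = 1·-2 + 1·-5 + -1·0 = -7
  a_7 = 1·-7 + 1·-2 + -1·-5 = -4
  a_8 = 1·-4 + 1·-7 + -1·-2 = -9
  a_9 = 1·-9 + 1·-4 + -1·-7 = -6
  a_10 = 1·-6 + 1·-9 + -1·-4 = -11
  a_11 = 1·-11 + 1·-6 + -1·-9 = -8

1,1,-1 ; -8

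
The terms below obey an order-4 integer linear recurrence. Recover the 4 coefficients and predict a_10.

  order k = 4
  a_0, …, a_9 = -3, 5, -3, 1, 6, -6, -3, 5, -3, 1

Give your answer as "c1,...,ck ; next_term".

  a_4 = 0·1 + -1·-3 + 0·5 + -1·-3 = 6
  a_5 = 0·6 + -1·1 + 0·-3 + -1·5 = -6
  a_6 = 0·-6 + -1·6 + 0·1 + -1·-3 = -3
  a_7 = 0·-3 + -1·-6 + 0·6 + -1·1 = 5
  a_8 = 0·5 + -1·-3 + 0·-6 + -1·6 = -3
  a_9 = 0·-3 + -1·5 + 0·-3 + -1·-6 = 1
  a_10 = 0·1 + -1·-3 + 0·5 + -1·-3 = 6

0,-1,0,-1 ; 6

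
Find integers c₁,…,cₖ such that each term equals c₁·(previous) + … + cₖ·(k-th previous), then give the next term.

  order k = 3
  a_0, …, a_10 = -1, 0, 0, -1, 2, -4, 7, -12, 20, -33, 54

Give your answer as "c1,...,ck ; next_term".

  a_3 = -2·0 + 0·0 + 1·-1 = -1
  a_4 = -2·-1 + 0·0 + 1·0 = 2
  a_5 = -2·2 + 0·-1 + 1·0 = -4
  a_6 = -2·-4 + 0·2 + 1·-1 = 7
  a_7 = -2·7 + 0·-4 + 1·2 = -12
  a_8 = -2·-12 + 0·7 + 1·-4 = 20
  a_9 = -2·20 + 0·-12 + 1·7 = -33
  a_10 = -2·-33 + 0·20 + 1·-12 = 54
  a_11 = -2·54 + 0·-33 + 1·20 = -88

-2,0,1 ; -88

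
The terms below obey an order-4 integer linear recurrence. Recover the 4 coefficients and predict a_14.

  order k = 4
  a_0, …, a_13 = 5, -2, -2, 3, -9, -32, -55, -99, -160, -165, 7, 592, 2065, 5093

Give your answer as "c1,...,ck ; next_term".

3,-3,2,-4 ; 10240

  a_4 = 3·3 + -3·-2 + 2·-2 + -4·5 = -9
  a_5 = 3·-9 + -3·3 + 2·-2 + -4·-2 = -32
  a_6 = 3·-32 + -3·-9 + 2·3 + -4·-2 = -55
  a_7 = 3·-55 + -3·-32 + 2·-9 + -4·3 = -99
  a_8 = 3·-99 + -3·-55 + 2·-32 + -4·-9 = -160
  a_9 = 3·-160 + -3·-99 + 2·-55 + -4·-32 = -165
  a_10 = 3·-165 + -3·-160 + 2·-99 + -4·-55 = 7
  a_11 = 3·7 + -3·-165 + 2·-160 + -4·-99 = 592
  a_12 = 3·592 + -3·7 + 2·-165 + -4·-160 = 2065
  a_13 = 3·2065 + -3·592 + 2·7 + -4·-165 = 5093
  a_14 = 3·5093 + -3·2065 + 2·592 + -4·7 = 10240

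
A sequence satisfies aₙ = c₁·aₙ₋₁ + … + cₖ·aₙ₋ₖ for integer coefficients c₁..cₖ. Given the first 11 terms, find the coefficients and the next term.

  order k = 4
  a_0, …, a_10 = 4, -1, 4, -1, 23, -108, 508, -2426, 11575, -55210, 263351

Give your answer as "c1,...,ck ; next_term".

  a_4 = -4·-1 + 3·4 + -3·-1 + 1·4 = 23
  a_5 = -4·23 + 3·-1 + -3·4 + 1·-1 = -108
  a_6 = -4·-108 + 3·23 + -3·-1 + 1·4 = 508
  a_7 = -4·508 + 3·-108 + -3·23 + 1·-1 = -2426
  a_8 = -4·-2426 + 3·508 + -3·-108 + 1·23 = 11575
  a_9 = -4·11575 + 3·-2426 + -3·508 + 1·-108 = -55210
  a_10 = -4·-55210 + 3·11575 + -3·-2426 + 1·508 = 263351
  a_11 = -4·263351 + 3·-55210 + -3·11575 + 1·-2426 = -1256185

-4,3,-3,1 ; -1256185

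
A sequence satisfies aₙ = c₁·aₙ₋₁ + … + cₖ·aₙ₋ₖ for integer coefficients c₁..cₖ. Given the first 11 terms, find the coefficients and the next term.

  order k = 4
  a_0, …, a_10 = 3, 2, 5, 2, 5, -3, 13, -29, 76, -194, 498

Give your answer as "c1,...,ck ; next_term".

-2,2,1,-1 ; -1279

  a_4 = -2·2 + 2·5 + 1·2 + -1·3 = 5
  a_5 = -2·5 + 2·2 + 1·5 + -1·2 = -3
  a_6 = -2·-3 + 2·5 + 1·2 + -1·5 = 13
  a_7 = -2·13 + 2·-3 + 1·5 + -1·2 = -29
  a_8 = -2·-29 + 2·13 + 1·-3 + -1·5 = 76
  a_9 = -2·76 + 2·-29 + 1·13 + -1·-3 = -194
  a_10 = -2·-194 + 2·76 + 1·-29 + -1·13 = 498
  a_11 = -2·498 + 2·-194 + 1·76 + -1·-29 = -1279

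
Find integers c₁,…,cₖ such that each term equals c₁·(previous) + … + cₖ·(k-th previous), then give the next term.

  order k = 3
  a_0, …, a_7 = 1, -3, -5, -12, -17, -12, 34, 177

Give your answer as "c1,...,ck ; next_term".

  a_3 = 3·-5 + -2·-3 + -3·1 = -12
  a_4 = 3·-12 + -2·-5 + -3·-3 = -17
  a_5 = 3·-17 + -2·-12 + -3·-5 = -12
  a_6 = 3·-12 + -2·-17 + -3·-12 = 34
  a_7 = 3·34 + -2·-12 + -3·-17 = 177
  a_8 = 3·177 + -2·34 + -3·-12 = 499

3,-2,-3 ; 499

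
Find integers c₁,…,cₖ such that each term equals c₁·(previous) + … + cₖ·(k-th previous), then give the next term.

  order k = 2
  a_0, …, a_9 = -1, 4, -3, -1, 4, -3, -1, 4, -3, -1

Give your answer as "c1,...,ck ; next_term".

  a_2 = -1·4 + -1·-1 = -3
  a_3 = -1·-3 + -1·4 = -1
  a_4 = -1·-1 + -1·-3 = 4
  a_5 = -1·4 + -1·-1 = -3
  a_6 = -1·-3 + -1·4 = -1
  a_7 = -1·-1 + -1·-3 = 4
  a_8 = -1·4 + -1·-1 = -3
  a_9 = -1·-3 + -1·4 = -1
  a_10 = -1·-1 + -1·-3 = 4

-1,-1 ; 4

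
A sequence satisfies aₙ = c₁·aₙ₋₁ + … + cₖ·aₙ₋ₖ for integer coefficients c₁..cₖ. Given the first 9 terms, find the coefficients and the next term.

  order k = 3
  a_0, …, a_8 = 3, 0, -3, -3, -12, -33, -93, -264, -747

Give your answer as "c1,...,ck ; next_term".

2,2,1 ; -2115

  a_3 = 2·-3 + 2·0 + 1·3 = -3
  a_4 = 2·-3 + 2·-3 + 1·0 = -12
  a_5 = 2·-12 + 2·-3 + 1·-3 = -33
  a_6 = 2·-33 + 2·-12 + 1·-3 = -93
  a_7 = 2·-93 + 2·-33 + 1·-12 = -264
  a_8 = 2·-264 + 2·-93 + 1·-33 = -747
  a_9 = 2·-747 + 2·-264 + 1·-93 = -2115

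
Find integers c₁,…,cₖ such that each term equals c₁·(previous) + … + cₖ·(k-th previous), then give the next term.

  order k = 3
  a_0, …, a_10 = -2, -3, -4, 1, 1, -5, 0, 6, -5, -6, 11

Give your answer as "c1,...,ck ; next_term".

  a_3 = 0·-4 + -1·-3 + 1·-2 = 1
  a_4 = 0·1 + -1·-4 + 1·-3 = 1
  a_5 = 0·1 + -1·1 + 1·-4 = -5
  a_6 = 0·-5 + -1·1 + 1·1 = 0
  a_7 = 0·0 + -1·-5 + 1·1 = 6
  a_8 = 0·6 + -1·0 + 1·-5 = -5
  a_9 = 0·-5 + -1·6 + 1·0 = -6
  a_10 = 0·-6 + -1·-5 + 1·6 = 11
  a_11 = 0·11 + -1·-6 + 1·-5 = 1

0,-1,1 ; 1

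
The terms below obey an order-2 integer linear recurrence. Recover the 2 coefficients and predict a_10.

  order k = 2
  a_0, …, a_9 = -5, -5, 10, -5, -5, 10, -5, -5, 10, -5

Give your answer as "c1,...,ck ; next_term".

  a_2 = -1·-5 + -1·-5 = 10
  a_3 = -1·10 + -1·-5 = -5
  a_4 = -1·-5 + -1·10 = -5
  a_5 = -1·-5 + -1·-5 = 10
  a_6 = -1·10 + -1·-5 = -5
  a_7 = -1·-5 + -1·10 = -5
  a_8 = -1·-5 + -1·-5 = 10
  a_9 = -1·10 + -1·-5 = -5
  a_10 = -1·-5 + -1·10 = -5

-1,-1 ; -5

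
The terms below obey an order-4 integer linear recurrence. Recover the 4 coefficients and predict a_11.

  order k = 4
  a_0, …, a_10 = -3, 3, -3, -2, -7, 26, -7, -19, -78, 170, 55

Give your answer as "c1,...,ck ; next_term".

-1,-2,-4,1 ; -102

  a_4 = -1·-2 + -2·-3 + -4·3 + 1·-3 = -7
  a_5 = -1·-7 + -2·-2 + -4·-3 + 1·3 = 26
  a_6 = -1·26 + -2·-7 + -4·-2 + 1·-3 = -7
  a_7 = -1·-7 + -2·26 + -4·-7 + 1·-2 = -19
  a_8 = -1·-19 + -2·-7 + -4·26 + 1·-7 = -78
  a_9 = -1·-78 + -2·-19 + -4·-7 + 1·26 = 170
  a_10 = -1·170 + -2·-78 + -4·-19 + 1·-7 = 55
  a_11 = -1·55 + -2·170 + -4·-78 + 1·-19 = -102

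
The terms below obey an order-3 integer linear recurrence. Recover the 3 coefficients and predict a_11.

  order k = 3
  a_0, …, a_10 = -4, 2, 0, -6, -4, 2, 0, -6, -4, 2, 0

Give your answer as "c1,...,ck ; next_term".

1,-1,1 ; -6

  a_3 = 1·0 + -1·2 + 1·-4 = -6
  a_4 = 1·-6 + -1·0 + 1·2 = -4
  a_5 = 1·-4 + -1·-6 + 1·0 = 2
  a_6 = 1·2 + -1·-4 + 1·-6 = 0
  a_7 = 1·0 + -1·2 + 1·-4 = -6
  a_8 = 1·-6 + -1·0 + 1·2 = -4
  a_9 = 1·-4 + -1·-6 + 1·0 = 2
  a_10 = 1·2 + -1·-4 + 1·-6 = 0
  a_11 = 1·0 + -1·2 + 1·-4 = -6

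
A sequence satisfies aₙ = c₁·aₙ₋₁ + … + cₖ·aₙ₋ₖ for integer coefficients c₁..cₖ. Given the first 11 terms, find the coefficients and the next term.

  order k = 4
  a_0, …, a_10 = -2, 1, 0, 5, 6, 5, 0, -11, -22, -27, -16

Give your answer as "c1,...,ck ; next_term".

1,0,-1,-1 ; 17

  a_4 = 1·5 + 0·0 + -1·1 + -1·-2 = 6
  a_5 = 1·6 + 0·5 + -1·0 + -1·1 = 5
  a_6 = 1·5 + 0·6 + -1·5 + -1·0 = 0
  a_7 = 1·0 + 0·5 + -1·6 + -1·5 = -11
  a_8 = 1·-11 + 0·0 + -1·5 + -1·6 = -22
  a_9 = 1·-22 + 0·-11 + -1·0 + -1·5 = -27
  a_10 = 1·-27 + 0·-22 + -1·-11 + -1·0 = -16
  a_11 = 1·-16 + 0·-27 + -1·-22 + -1·-11 = 17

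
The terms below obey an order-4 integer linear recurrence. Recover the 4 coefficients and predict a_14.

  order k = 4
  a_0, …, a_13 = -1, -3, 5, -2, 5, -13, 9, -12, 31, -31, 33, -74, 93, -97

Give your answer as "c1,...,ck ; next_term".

  a_4 = 0·-2 + 0·5 + -2·-3 + 1·-1 = 5
  a_5 = 0·5 + 0·-2 + -2·5 + 1·-3 = -13
  a_6 = 0·-13 + 0·5 + -2·-2 + 1·5 = 9
  a_7 = 0·9 + 0·-13 + -2·5 + 1·-2 = -12
  a_8 = 0·-12 + 0·9 + -2·-13 + 1·5 = 31
  a_9 = 0·31 + 0·-12 + -2·9 + 1·-13 = -31
  a_10 = 0·-31 + 0·31 + -2·-12 + 1·9 = 33
  a_11 = 0·33 + 0·-31 + -2·31 + 1·-12 = -74
  a_12 = 0·-74 + 0·33 + -2·-31 + 1·31 = 93
  a_13 = 0·93 + 0·-74 + -2·33 + 1·-31 = -97
  a_14 = 0·-97 + 0·93 + -2·-74 + 1·33 = 181

0,0,-2,1 ; 181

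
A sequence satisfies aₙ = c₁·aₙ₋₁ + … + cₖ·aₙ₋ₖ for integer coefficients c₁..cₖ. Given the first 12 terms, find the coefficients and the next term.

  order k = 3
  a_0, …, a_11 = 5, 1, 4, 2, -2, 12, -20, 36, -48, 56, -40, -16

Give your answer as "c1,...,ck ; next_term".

-2,0,2 ; 144

  a_3 = -2·4 + 0·1 + 2·5 = 2
  a_4 = -2·2 + 0·4 + 2·1 = -2
  a_5 = -2·-2 + 0·2 + 2·4 = 12
  a_6 = -2·12 + 0·-2 + 2·2 = -20
  a_7 = -2·-20 + 0·12 + 2·-2 = 36
  a_8 = -2·36 + 0·-20 + 2·12 = -48
  a_9 = -2·-48 + 0·36 + 2·-20 = 56
  a_10 = -2·56 + 0·-48 + 2·36 = -40
  a_11 = -2·-40 + 0·56 + 2·-48 = -16
  a_12 = -2·-16 + 0·-40 + 2·56 = 144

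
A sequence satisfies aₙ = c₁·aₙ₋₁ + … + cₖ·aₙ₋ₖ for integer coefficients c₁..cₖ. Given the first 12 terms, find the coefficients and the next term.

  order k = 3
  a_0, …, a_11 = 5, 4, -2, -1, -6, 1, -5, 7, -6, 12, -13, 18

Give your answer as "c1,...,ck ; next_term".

0,1,-1 ; -25

  a_3 = 0·-2 + 1·4 + -1·5 = -1
  a_4 = 0·-1 + 1·-2 + -1·4 = -6
  a_5 = 0·-6 + 1·-1 + -1·-2 = 1
  a_6 = 0·1 + 1·-6 + -1·-1 = -5
  a_7 = 0·-5 + 1·1 + -1·-6 = 7
  a_8 = 0·7 + 1·-5 + -1·1 = -6
  a_9 = 0·-6 + 1·7 + -1·-5 = 12
  a_10 = 0·12 + 1·-6 + -1·7 = -13
  a_11 = 0·-13 + 1·12 + -1·-6 = 18
  a_12 = 0·18 + 1·-13 + -1·12 = -25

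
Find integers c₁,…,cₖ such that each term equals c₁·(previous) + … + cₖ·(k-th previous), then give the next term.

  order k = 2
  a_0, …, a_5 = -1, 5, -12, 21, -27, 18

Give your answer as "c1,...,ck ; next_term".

-3,-3 ; 27

  a_2 = -3·5 + -3·-1 = -12
  a_3 = -3·-12 + -3·5 = 21
  a_4 = -3·21 + -3·-12 = -27
  a_5 = -3·-27 + -3·21 = 18
  a_6 = -3·18 + -3·-27 = 27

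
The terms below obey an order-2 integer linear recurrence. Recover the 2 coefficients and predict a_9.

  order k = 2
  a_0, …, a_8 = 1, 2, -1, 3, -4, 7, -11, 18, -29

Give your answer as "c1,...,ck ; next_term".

-1,1 ; 47

  a_2 = -1·2 + 1·1 = -1
  a_3 = -1·-1 + 1·2 = 3
  a_4 = -1·3 + 1·-1 = -4
  a_5 = -1·-4 + 1·3 = 7
  a_6 = -1·7 + 1·-4 = -11
  a_7 = -1·-11 + 1·7 = 18
  a_8 = -1·18 + 1·-11 = -29
  a_9 = -1·-29 + 1·18 = 47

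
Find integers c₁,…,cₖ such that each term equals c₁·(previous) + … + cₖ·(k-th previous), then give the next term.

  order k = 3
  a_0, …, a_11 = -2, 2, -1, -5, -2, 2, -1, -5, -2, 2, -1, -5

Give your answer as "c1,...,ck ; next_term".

1,-1,1 ; -2

  a_3 = 1·-1 + -1·2 + 1·-2 = -5
  a_4 = 1·-5 + -1·-1 + 1·2 = -2
  a_5 = 1·-2 + -1·-5 + 1·-1 = 2
  a_6 = 1·2 + -1·-2 + 1·-5 = -1
  a_7 = 1·-1 + -1·2 + 1·-2 = -5
  a_8 = 1·-5 + -1·-1 + 1·2 = -2
  a_9 = 1·-2 + -1·-5 + 1·-1 = 2
  a_10 = 1·2 + -1·-2 + 1·-5 = -1
  a_11 = 1·-1 + -1·2 + 1·-2 = -5
  a_12 = 1·-5 + -1·-1 + 1·2 = -2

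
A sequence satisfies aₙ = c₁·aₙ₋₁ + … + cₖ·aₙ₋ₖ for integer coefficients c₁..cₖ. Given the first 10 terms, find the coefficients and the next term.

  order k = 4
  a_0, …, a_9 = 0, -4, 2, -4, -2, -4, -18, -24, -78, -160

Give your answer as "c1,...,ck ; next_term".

1,3,1,-2 ; -382

  a_4 = 1·-4 + 3·2 + 1·-4 + -2·0 = -2
  a_5 = 1·-2 + 3·-4 + 1·2 + -2·-4 = -4
  a_6 = 1·-4 + 3·-2 + 1·-4 + -2·2 = -18
  a_7 = 1·-18 + 3·-4 + 1·-2 + -2·-4 = -24
  a_8 = 1·-24 + 3·-18 + 1·-4 + -2·-2 = -78
  a_9 = 1·-78 + 3·-24 + 1·-18 + -2·-4 = -160
  a_10 = 1·-160 + 3·-78 + 1·-24 + -2·-18 = -382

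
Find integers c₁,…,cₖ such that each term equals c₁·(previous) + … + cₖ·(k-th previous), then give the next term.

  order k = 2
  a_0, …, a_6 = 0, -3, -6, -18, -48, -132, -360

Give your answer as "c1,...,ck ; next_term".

  a_2 = 2·-3 + 2·0 = -6
  a_3 = 2·-6 + 2·-3 = -18
  a_4 = 2·-18 + 2·-6 = -48
  a_5 = 2·-48 + 2·-18 = -132
  a_6 = 2·-132 + 2·-48 = -360
  a_7 = 2·-360 + 2·-132 = -984

2,2 ; -984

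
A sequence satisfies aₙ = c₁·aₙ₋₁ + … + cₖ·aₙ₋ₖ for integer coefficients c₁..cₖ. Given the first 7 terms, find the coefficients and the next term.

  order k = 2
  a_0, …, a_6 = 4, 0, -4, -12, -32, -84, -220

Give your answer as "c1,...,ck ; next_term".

3,-1 ; -576

  a_2 = 3·0 + -1·4 = -4
  a_3 = 3·-4 + -1·0 = -12
  a_4 = 3·-12 + -1·-4 = -32
  a_5 = 3·-32 + -1·-12 = -84
  a_6 = 3·-84 + -1·-32 = -220
  a_7 = 3·-220 + -1·-84 = -576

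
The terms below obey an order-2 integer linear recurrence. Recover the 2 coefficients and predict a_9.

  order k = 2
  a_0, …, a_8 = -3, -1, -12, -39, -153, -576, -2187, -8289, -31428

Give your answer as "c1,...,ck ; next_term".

  a_2 = 3·-1 + 3·-3 = -12
  a_3 = 3·-12 + 3·-1 = -39
  a_4 = 3·-39 + 3·-12 = -153
  a_5 = 3·-153 + 3·-39 = -576
  a_6 = 3·-576 + 3·-153 = -2187
  a_7 = 3·-2187 + 3·-576 = -8289
  a_8 = 3·-8289 + 3·-2187 = -31428
  a_9 = 3·-31428 + 3·-8289 = -119151

3,3 ; -119151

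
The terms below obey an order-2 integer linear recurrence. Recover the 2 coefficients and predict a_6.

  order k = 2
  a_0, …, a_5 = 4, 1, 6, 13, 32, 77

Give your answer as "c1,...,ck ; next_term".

2,1 ; 186

  a_2 = 2·1 + 1·4 = 6
  a_3 = 2·6 + 1·1 = 13
  a_4 = 2·13 + 1·6 = 32
  a_5 = 2·32 + 1·13 = 77
  a_6 = 2·77 + 1·32 = 186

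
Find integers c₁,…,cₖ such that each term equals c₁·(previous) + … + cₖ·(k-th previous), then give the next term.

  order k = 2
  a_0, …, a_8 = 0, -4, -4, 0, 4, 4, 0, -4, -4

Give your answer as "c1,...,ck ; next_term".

1,-1 ; 0

  a_2 = 1·-4 + -1·0 = -4
  a_3 = 1·-4 + -1·-4 = 0
  a_4 = 1·0 + -1·-4 = 4
  a_5 = 1·4 + -1·0 = 4
  a_6 = 1·4 + -1·4 = 0
  a_7 = 1·0 + -1·4 = -4
  a_8 = 1·-4 + -1·0 = -4
  a_9 = 1·-4 + -1·-4 = 0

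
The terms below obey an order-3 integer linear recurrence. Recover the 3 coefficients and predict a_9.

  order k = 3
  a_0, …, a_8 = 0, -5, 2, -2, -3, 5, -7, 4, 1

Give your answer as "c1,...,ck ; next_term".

-1,0,1 ; -8

  a_3 = -1·2 + 0·-5 + 1·0 = -2
  a_4 = -1·-2 + 0·2 + 1·-5 = -3
  a_5 = -1·-3 + 0·-2 + 1·2 = 5
  a_6 = -1·5 + 0·-3 + 1·-2 = -7
  a_7 = -1·-7 + 0·5 + 1·-3 = 4
  a_8 = -1·4 + 0·-7 + 1·5 = 1
  a_9 = -1·1 + 0·4 + 1·-7 = -8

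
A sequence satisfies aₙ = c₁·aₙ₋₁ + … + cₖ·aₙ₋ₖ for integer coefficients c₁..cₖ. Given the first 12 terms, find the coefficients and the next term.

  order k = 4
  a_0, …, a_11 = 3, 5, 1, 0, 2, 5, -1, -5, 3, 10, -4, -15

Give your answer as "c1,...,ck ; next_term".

  a_4 = 0·0 + -1·1 + 0·5 + 1·3 = 2
  a_5 = 0·2 + -1·0 + 0·1 + 1·5 = 5
  a_6 = 0·5 + -1·2 + 0·0 + 1·1 = -1
  a_7 = 0·-1 + -1·5 + 0·2 + 1·0 = -5
  a_8 = 0·-5 + -1·-1 + 0·5 + 1·2 = 3
  a_9 = 0·3 + -1·-5 + 0·-1 + 1·5 = 10
  a_10 = 0·10 + -1·3 + 0·-5 + 1·-1 = -4
  a_11 = 0·-4 + -1·10 + 0·3 + 1·-5 = -15
  a_12 = 0·-15 + -1·-4 + 0·10 + 1·3 = 7

0,-1,0,1 ; 7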